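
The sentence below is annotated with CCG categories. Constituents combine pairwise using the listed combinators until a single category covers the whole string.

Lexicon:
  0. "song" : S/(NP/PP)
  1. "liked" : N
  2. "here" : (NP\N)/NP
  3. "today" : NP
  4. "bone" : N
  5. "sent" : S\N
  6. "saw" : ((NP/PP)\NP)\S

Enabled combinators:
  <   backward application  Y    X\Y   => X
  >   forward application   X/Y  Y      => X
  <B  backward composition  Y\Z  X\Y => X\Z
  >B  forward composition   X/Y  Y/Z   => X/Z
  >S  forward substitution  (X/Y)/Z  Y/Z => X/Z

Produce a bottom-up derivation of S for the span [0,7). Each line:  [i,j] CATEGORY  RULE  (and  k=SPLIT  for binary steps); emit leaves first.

[0,7] S   >
  [0,1] "song" : S/(NP/PP)
  [1,7] NP/PP   <
    [1,4] NP   <
      [1,2] "liked" : N
      [2,4] NP\N   >
        [2,3] "here" : (NP\N)/NP
        [3,4] "today" : NP
    [4,7] (NP/PP)\NP   <
      [4,6] S   <
        [4,5] "bone" : N
        [5,6] "sent" : S\N
      [6,7] "saw" : ((NP/PP)\NP)\S

[0,1] S/(NP/PP)  lex  "song"
[1,2] N  lex  "liked"
[2,3] (NP\N)/NP  lex  "here"
[3,4] NP  lex  "today"
[2,4] NP\N  >  k=3
[1,4] NP  <  k=2
[4,5] N  lex  "bone"
[5,6] S\N  lex  "sent"
[4,6] S  <  k=5
[6,7] ((NP/PP)\NP)\S  lex  "saw"
[4,7] (NP/PP)\NP  <  k=6
[1,7] NP/PP  <  k=4
[0,7] S  >  k=1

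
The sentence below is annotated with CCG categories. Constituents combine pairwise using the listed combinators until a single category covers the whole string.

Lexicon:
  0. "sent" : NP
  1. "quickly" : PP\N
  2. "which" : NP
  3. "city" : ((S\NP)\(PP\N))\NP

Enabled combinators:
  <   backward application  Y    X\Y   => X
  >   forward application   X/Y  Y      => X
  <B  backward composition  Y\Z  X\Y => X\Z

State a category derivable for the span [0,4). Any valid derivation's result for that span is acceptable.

[0,4] S   <
  [0,1] "sent" : NP
  [1,4] S\NP   <
    [1,2] "quickly" : PP\N
    [2,4] (S\NP)\(PP\N)   <
      [2,3] "which" : NP
      [3,4] "city" : ((S\NP)\(PP\N))\NP

S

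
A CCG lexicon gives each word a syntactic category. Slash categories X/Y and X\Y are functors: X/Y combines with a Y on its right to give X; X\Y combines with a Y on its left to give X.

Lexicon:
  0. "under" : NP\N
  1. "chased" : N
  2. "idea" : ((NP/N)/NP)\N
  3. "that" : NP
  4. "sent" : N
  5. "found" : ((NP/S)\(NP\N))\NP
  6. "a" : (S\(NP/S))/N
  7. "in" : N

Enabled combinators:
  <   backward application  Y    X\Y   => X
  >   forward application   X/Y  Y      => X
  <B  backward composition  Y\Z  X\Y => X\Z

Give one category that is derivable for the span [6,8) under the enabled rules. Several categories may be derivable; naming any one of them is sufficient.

[0,8] S   <
  [0,6] NP/S   <
    [0,1] "under" : NP\N
    [1,6] (NP/S)\(NP\N)   <
      [1,5] NP   >
        [1,4] NP/N   >
          [1,3] (NP/N)/NP   <
            [1,2] "chased" : N
            [2,3] "idea" : ((NP/N)/NP)\N
          [3,4] "that" : NP
        [4,5] "sent" : N
      [5,6] "found" : ((NP/S)\(NP\N))\NP
  [6,8] S\(NP/S)   >
    [6,7] "a" : (S\(NP/S))/N
    [7,8] "in" : N

S\(NP/S)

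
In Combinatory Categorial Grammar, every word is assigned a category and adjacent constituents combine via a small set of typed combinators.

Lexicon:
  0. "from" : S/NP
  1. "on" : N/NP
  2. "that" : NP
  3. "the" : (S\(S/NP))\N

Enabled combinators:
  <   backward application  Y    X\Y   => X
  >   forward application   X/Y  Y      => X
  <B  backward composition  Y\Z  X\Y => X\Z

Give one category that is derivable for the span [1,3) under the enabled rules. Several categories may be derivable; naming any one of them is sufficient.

N

[0,4] S   <
  [0,1] "from" : S/NP
  [1,4] S\(S/NP)   <
    [1,3] N   >
      [1,2] "on" : N/NP
      [2,3] "that" : NP
    [3,4] "the" : (S\(S/NP))\N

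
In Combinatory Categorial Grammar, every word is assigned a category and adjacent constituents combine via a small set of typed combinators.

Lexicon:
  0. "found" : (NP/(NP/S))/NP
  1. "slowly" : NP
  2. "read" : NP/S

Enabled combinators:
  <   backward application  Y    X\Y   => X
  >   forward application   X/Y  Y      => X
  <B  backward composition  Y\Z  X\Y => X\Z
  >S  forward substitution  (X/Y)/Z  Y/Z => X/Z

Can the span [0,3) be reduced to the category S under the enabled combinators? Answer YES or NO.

NO

(NP/(NP/S))/NP NP NP/S
CKY chart[0,3] = {NP}; S ∉ chart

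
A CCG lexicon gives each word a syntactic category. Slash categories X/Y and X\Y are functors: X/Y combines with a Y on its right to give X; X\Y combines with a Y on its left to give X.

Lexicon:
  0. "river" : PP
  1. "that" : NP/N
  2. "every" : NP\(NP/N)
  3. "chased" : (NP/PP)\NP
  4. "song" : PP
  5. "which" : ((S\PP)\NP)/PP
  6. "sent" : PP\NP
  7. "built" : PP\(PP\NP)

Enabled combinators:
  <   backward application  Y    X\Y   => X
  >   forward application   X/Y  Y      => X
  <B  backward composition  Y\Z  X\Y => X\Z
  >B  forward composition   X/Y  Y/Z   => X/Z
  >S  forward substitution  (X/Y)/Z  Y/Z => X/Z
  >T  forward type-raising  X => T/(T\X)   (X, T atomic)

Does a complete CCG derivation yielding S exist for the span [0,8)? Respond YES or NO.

[0,8] S   >
  [0,1] S/(S\PP)   >T
    [0,1] "river" : PP
  [1,8] S\PP   <
    [1,5] NP   >
      [1,4] NP/PP   <
        [1,3] NP   <
          [1,2] "that" : NP/N
          [2,3] "every" : NP\(NP/N)
        [3,4] "chased" : (NP/PP)\NP
      [4,5] "song" : PP
    [5,8] (S\PP)\NP   >
      [5,6] "which" : ((S\PP)\NP)/PP
      [6,8] PP   <
        [6,7] "sent" : PP\NP
        [7,8] "built" : PP\(PP\NP)

YES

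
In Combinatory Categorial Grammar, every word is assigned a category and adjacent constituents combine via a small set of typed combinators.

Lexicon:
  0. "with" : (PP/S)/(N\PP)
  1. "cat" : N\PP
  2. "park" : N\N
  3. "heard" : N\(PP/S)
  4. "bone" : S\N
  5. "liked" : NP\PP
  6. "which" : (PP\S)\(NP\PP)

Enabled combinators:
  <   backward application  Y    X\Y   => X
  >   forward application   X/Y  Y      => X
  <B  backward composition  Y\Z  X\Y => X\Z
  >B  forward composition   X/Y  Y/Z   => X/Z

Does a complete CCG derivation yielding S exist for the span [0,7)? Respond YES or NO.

(PP/S)/(N\PP) N\PP N\N N\(PP/S) S\N NP\PP (PP\S)\(NP\PP)
CKY chart[0,7] = {PP}; S ∉ chart

NO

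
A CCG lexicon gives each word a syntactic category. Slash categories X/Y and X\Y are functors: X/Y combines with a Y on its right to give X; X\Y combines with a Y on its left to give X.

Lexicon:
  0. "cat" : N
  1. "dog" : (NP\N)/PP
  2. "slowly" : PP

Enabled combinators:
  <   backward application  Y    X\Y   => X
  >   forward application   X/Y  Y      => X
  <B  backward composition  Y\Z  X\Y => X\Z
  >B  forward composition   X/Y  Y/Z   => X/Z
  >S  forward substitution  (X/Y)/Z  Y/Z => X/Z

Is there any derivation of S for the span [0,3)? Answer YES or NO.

NO

N (NP\N)/PP PP
CKY chart[0,3] = {NP}; S ∉ chart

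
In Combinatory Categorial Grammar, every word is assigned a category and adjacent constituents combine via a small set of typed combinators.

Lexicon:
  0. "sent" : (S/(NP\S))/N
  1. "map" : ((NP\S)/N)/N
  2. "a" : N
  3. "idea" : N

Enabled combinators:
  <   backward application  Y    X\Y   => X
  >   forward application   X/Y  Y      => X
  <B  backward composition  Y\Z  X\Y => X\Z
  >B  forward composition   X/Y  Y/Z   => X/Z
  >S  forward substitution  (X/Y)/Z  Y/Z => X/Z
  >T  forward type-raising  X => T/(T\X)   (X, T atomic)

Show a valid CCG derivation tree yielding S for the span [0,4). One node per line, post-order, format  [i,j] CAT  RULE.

[0,1] (S/(NP\S))/N  lex  "sent"
[1,2] ((NP\S)/N)/N  lex  "map"
[2,3] N  lex  "a"
[1,3] (NP\S)/N  >  k=2
[0,3] S/N  >S  k=1
[3,4] N  lex  "idea"
[0,4] S  >  k=3

[0,4] S   >
  [0,3] S/N   >S
    [0,1] "sent" : (S/(NP\S))/N
    [1,3] (NP\S)/N   >
      [1,2] "map" : ((NP\S)/N)/N
      [2,3] "a" : N
  [3,4] "idea" : N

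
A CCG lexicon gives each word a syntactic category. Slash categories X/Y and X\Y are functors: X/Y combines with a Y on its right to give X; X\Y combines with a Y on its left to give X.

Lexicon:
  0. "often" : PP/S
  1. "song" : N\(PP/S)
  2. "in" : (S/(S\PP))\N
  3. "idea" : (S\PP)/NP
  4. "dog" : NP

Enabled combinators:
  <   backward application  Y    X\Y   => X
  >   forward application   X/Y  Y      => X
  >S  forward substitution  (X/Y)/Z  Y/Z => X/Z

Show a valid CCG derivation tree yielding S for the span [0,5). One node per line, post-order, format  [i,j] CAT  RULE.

[0,1] PP/S  lex  "often"
[1,2] N\(PP/S)  lex  "song"
[0,2] N  <  k=1
[2,3] (S/(S\PP))\N  lex  "in"
[0,3] S/(S\PP)  <  k=2
[3,4] (S\PP)/NP  lex  "idea"
[4,5] NP  lex  "dog"
[3,5] S\PP  >  k=4
[0,5] S  >  k=3

[0,5] S   >
  [0,3] S/(S\PP)   <
    [0,2] N   <
      [0,1] "often" : PP/S
      [1,2] "song" : N\(PP/S)
    [2,3] "in" : (S/(S\PP))\N
  [3,5] S\PP   >
    [3,4] "idea" : (S\PP)/NP
    [4,5] "dog" : NP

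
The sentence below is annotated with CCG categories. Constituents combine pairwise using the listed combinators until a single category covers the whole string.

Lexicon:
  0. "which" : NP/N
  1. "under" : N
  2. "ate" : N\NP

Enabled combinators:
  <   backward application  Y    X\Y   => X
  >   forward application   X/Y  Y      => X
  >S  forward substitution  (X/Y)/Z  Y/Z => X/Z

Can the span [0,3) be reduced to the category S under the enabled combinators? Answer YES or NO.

NO

NP/N N N\NP
CKY chart[0,3] = {N}; S ∉ chart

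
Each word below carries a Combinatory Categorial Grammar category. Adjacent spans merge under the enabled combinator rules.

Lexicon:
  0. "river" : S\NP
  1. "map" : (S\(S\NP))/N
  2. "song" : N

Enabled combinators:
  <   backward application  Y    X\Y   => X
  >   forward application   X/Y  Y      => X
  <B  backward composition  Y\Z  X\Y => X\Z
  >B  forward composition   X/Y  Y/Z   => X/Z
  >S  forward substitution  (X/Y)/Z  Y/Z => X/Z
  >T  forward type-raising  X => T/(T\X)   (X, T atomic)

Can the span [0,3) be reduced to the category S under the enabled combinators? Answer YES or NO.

YES

[0,3] S   <
  [0,1] "river" : S\NP
  [1,3] S\(S\NP)   >
    [1,2] "map" : (S\(S\NP))/N
    [2,3] "song" : N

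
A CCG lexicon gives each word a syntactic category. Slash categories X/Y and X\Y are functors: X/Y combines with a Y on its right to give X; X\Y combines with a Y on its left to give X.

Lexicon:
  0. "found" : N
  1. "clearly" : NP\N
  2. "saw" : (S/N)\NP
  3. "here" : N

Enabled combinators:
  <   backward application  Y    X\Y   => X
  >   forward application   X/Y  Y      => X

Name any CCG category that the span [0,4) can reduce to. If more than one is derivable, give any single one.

S

[0,4] S   >
  [0,3] S/N   <
    [0,2] NP   <
      [0,1] "found" : N
      [1,2] "clearly" : NP\N
    [2,3] "saw" : (S/N)\NP
  [3,4] "here" : N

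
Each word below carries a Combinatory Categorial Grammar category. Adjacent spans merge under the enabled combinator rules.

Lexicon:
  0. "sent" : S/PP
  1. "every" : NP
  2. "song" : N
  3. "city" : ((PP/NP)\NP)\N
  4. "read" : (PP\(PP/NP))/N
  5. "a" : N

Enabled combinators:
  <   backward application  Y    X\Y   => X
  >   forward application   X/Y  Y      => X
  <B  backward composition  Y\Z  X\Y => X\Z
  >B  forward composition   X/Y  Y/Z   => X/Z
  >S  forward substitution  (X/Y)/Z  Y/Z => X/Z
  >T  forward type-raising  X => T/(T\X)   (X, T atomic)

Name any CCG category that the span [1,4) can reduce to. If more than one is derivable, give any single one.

[0,6] S   >
  [0,1] "sent" : S/PP
  [1,6] PP   <
    [1,4] PP/NP   <
      [1,2] "every" : NP
      [2,4] (PP/NP)\NP   <
        [2,3] "song" : N
        [3,4] "city" : ((PP/NP)\NP)\N
    [4,6] PP\(PP/NP)   >
      [4,5] "read" : (PP\(PP/NP))/N
      [5,6] "a" : N

PP/NP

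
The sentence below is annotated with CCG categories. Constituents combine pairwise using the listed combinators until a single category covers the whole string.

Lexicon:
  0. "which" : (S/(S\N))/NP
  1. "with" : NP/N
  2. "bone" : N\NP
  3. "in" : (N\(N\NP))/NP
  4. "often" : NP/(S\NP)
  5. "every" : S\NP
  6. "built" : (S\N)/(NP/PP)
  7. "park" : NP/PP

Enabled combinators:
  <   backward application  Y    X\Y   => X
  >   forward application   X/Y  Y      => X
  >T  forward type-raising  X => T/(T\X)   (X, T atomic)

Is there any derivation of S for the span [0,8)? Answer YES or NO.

YES

[0,8] S   >
  [0,6] S/(S\N)   >
    [0,1] "which" : (S/(S\N))/NP
    [1,6] NP   >
      [1,2] "with" : NP/N
      [2,6] N   <
        [2,3] "bone" : N\NP
        [3,6] N\(N\NP)   >
          [3,4] "in" : (N\(N\NP))/NP
          [4,6] NP   >
            [4,5] "often" : NP/(S\NP)
            [5,6] "every" : S\NP
  [6,8] S\N   >
    [6,7] "built" : (S\N)/(NP/PP)
    [7,8] "park" : NP/PP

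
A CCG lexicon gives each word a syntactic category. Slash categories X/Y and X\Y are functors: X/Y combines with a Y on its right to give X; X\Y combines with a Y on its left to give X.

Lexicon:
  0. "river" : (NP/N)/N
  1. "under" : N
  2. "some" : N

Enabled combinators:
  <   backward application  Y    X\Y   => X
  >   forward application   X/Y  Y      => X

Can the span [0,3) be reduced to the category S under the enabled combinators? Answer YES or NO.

NO

(NP/N)/N N N
CKY chart[0,3] = {NP}; S ∉ chart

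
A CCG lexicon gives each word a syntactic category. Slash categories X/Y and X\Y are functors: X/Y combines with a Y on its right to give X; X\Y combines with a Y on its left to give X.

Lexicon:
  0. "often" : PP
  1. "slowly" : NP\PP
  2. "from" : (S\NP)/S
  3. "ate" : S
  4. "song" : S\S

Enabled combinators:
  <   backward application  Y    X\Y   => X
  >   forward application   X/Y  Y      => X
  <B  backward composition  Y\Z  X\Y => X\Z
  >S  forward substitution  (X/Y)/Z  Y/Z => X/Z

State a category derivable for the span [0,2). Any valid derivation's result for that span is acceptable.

NP

[0,5] S   <
  [0,2] NP   <
    [0,1] "often" : PP
    [1,2] "slowly" : NP\PP
  [2,5] S\NP   <B
    [2,4] S\NP   >
      [2,3] "from" : (S\NP)/S
      [3,4] "ate" : S
    [4,5] "song" : S\S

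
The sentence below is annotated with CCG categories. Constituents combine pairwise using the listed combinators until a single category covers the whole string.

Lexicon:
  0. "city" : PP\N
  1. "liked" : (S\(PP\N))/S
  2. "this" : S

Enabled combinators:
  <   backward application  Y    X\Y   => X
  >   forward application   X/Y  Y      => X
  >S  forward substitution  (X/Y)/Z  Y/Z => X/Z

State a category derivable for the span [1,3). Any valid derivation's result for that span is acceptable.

[0,3] S   <
  [0,1] "city" : PP\N
  [1,3] S\(PP\N)   >
    [1,2] "liked" : (S\(PP\N))/S
    [2,3] "this" : S

S\(PP\N)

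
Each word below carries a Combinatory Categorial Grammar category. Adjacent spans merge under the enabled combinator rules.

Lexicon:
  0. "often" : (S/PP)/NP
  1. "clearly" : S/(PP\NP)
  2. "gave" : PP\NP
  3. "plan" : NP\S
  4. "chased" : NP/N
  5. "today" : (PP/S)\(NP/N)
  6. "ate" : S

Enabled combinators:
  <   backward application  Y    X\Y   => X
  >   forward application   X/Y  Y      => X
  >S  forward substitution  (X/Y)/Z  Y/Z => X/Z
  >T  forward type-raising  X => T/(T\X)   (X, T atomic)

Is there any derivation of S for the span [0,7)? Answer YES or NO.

[0,7] S   >
  [0,4] S/PP   >
    [0,1] "often" : (S/PP)/NP
    [1,4] NP   <
      [1,3] S   >
        [1,2] "clearly" : S/(PP\NP)
        [2,3] "gave" : PP\NP
      [3,4] "plan" : NP\S
  [4,7] PP   >
    [4,6] PP/S   <
      [4,5] "chased" : NP/N
      [5,6] "today" : (PP/S)\(NP/N)
    [6,7] "ate" : S

YES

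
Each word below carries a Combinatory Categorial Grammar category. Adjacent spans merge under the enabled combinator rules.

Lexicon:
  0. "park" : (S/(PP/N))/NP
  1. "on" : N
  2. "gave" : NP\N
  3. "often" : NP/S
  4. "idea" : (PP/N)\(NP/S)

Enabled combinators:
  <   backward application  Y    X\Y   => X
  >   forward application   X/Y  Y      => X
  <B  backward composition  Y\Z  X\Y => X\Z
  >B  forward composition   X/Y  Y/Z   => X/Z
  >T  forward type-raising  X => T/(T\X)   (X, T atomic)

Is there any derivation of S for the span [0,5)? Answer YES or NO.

[0,5] S   >
  [0,3] S/(PP/N)   >
    [0,1] "park" : (S/(PP/N))/NP
    [1,3] NP   >
      [1,2] NP/(NP\N)   >T
        [1,2] "on" : N
      [2,3] "gave" : NP\N
  [3,5] PP/N   <
    [3,4] "often" : NP/S
    [4,5] "idea" : (PP/N)\(NP/S)

YES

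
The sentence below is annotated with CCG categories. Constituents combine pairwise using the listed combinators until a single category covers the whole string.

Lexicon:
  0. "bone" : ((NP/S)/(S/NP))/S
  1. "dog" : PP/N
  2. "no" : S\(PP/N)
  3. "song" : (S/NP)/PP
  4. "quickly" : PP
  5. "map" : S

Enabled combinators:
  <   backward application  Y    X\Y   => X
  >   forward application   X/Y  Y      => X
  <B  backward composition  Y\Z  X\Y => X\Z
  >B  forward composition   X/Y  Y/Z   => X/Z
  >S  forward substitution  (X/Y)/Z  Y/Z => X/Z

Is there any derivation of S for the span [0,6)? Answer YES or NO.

NO

((NP/S)/(S/NP))/S PP/N S\(PP/N) (S/NP)/PP PP S
CKY chart[0,6] = {NP}; S ∉ chart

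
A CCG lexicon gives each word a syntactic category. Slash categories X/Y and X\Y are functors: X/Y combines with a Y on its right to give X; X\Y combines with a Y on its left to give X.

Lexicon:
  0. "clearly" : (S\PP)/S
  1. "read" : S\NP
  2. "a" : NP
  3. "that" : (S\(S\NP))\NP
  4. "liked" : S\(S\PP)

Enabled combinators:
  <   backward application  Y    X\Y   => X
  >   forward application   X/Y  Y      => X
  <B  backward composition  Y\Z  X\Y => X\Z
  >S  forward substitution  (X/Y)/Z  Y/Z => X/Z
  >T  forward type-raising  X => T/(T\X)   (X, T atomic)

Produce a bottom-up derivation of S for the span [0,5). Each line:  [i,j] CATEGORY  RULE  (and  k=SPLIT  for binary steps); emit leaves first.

[0,5] S   <
  [0,4] S\PP   >
    [0,1] "clearly" : (S\PP)/S
    [1,4] S   <
      [1,2] "read" : S\NP
      [2,4] S\(S\NP)   <
        [2,3] "a" : NP
        [3,4] "that" : (S\(S\NP))\NP
  [4,5] "liked" : S\(S\PP)

[0,1] (S\PP)/S  lex  "clearly"
[1,2] S\NP  lex  "read"
[2,3] NP  lex  "a"
[3,4] (S\(S\NP))\NP  lex  "that"
[2,4] S\(S\NP)  <  k=3
[1,4] S  <  k=2
[0,4] S\PP  >  k=1
[4,5] S\(S\PP)  lex  "liked"
[0,5] S  <  k=4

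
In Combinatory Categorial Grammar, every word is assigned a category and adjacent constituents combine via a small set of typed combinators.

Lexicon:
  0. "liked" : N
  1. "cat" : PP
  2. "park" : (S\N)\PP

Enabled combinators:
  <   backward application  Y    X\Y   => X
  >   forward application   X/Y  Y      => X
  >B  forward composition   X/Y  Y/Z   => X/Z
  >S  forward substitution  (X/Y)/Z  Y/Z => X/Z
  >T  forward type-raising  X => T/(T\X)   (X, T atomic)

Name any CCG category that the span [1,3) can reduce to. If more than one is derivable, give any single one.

S\N

[0,3] S   <
  [0,1] "liked" : N
  [1,3] S\N   <
    [1,2] "cat" : PP
    [2,3] "park" : (S\N)\PP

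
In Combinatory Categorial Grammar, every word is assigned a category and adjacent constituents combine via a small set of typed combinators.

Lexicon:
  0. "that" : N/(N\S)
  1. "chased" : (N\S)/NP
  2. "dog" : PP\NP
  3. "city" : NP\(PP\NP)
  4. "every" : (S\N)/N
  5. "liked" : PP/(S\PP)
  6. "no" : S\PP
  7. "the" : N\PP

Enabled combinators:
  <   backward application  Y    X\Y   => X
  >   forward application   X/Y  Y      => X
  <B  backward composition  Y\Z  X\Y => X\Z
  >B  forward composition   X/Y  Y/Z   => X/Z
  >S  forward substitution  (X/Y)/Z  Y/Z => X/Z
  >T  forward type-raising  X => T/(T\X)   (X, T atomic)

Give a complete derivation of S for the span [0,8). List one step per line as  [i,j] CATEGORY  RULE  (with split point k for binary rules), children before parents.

[0,1] N/(N\S)  lex  "that"
[1,2] (N\S)/NP  lex  "chased"
[2,3] PP\NP  lex  "dog"
[3,4] NP\(PP\NP)  lex  "city"
[2,4] NP  <  k=3
[1,4] N\S  >  k=2
[0,4] N  >  k=1
[4,5] (S\N)/N  lex  "every"
[5,6] PP/(S\PP)  lex  "liked"
[6,7] S\PP  lex  "no"
[5,7] PP  >  k=6
[7,8] N\PP  lex  "the"
[5,8] N  <  k=7
[4,8] S\N  >  k=5
[0,8] S  <  k=4

[0,8] S   <
  [0,4] N   >
    [0,1] "that" : N/(N\S)
    [1,4] N\S   >
      [1,2] "chased" : (N\S)/NP
      [2,4] NP   <
        [2,3] "dog" : PP\NP
        [3,4] "city" : NP\(PP\NP)
  [4,8] S\N   >
    [4,5] "every" : (S\N)/N
    [5,8] N   <
      [5,7] PP   >
        [5,6] "liked" : PP/(S\PP)
        [6,7] "no" : S\PP
      [7,8] "the" : N\PP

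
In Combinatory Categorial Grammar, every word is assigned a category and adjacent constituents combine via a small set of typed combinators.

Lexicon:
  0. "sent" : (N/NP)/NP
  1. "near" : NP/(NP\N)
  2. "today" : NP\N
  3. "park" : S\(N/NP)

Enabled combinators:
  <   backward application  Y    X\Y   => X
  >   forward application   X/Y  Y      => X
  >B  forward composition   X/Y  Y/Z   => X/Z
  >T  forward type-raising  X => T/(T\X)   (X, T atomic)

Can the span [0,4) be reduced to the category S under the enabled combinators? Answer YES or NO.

[0,4] S   <
  [0,3] N/NP   >
    [0,1] "sent" : (N/NP)/NP
    [1,3] NP   >
      [1,2] "near" : NP/(NP\N)
      [2,3] "today" : NP\N
  [3,4] "park" : S\(N/NP)

YES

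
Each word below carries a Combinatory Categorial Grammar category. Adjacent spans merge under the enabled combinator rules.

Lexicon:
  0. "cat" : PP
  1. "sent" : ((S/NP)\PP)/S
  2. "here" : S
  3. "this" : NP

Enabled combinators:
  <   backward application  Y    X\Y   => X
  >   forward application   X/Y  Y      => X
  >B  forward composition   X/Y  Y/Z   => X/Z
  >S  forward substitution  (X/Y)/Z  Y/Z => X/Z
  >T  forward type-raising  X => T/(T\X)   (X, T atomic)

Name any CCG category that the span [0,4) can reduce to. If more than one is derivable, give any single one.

S

[0,4] S   >
  [0,3] S/NP   <
    [0,1] "cat" : PP
    [1,3] (S/NP)\PP   >
      [1,2] "sent" : ((S/NP)\PP)/S
      [2,3] "here" : S
  [3,4] "this" : NP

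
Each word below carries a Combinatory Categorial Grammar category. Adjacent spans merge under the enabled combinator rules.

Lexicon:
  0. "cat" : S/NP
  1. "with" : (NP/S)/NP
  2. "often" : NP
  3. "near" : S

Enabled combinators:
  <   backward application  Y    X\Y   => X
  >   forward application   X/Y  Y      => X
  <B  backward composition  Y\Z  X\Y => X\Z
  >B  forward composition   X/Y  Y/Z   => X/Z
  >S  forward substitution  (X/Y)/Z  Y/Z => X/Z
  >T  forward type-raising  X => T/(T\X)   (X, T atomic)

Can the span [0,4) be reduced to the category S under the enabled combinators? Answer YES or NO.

YES

[0,4] S   >
  [0,1] "cat" : S/NP
  [1,4] NP   >
    [1,3] NP/S   >
      [1,2] "with" : (NP/S)/NP
      [2,3] "often" : NP
    [3,4] "near" : S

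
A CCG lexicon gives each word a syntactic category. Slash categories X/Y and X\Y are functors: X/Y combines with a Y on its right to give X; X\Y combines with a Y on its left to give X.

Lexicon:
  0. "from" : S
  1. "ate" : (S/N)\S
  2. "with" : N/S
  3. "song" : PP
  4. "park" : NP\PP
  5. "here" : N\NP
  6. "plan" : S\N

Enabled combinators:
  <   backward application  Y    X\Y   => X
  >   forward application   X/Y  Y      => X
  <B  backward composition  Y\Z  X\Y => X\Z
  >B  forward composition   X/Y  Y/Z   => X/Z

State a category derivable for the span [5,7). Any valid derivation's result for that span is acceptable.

[0,7] S   >
  [0,2] S/N   <
    [0,1] "from" : S
    [1,2] "ate" : (S/N)\S
  [2,7] N   >
    [2,3] "with" : N/S
    [3,7] S   <
      [3,5] NP   <
        [3,4] "song" : PP
        [4,5] "park" : NP\PP
      [5,7] S\NP   <B
        [5,6] "here" : N\NP
        [6,7] "plan" : S\N

S\NP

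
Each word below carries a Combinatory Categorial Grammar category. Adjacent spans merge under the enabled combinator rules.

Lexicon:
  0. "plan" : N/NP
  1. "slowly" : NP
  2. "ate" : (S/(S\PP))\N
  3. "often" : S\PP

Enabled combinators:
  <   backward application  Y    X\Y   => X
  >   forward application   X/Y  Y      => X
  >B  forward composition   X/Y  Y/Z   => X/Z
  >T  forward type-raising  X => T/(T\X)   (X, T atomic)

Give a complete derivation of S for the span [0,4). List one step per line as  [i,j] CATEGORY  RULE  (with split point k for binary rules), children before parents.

[0,1] N/NP  lex  "plan"
[1,2] NP  lex  "slowly"
[0,2] N  >  k=1
[2,3] (S/(S\PP))\N  lex  "ate"
[0,3] S/(S\PP)  <  k=2
[3,4] S\PP  lex  "often"
[0,4] S  >  k=3

[0,4] S   >
  [0,3] S/(S\PP)   <
    [0,2] N   >
      [0,1] "plan" : N/NP
      [1,2] "slowly" : NP
    [2,3] "ate" : (S/(S\PP))\N
  [3,4] "often" : S\PP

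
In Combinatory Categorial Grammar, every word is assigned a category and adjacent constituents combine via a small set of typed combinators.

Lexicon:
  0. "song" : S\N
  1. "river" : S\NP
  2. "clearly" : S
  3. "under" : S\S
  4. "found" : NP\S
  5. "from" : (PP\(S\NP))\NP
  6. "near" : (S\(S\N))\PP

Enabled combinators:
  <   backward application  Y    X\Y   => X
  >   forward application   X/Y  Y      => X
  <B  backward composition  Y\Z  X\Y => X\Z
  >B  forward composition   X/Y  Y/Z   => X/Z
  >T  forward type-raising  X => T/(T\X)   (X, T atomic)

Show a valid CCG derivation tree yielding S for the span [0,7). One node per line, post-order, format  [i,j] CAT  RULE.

[0,1] S\N  lex  "song"
[1,2] S\NP  lex  "river"
[2,3] S  lex  "clearly"
[3,4] S\S  lex  "under"
[4,5] NP\S  lex  "found"
[3,5] NP\S  <B  k=4
[2,5] NP  <  k=3
[5,6] (PP\(S\NP))\NP  lex  "from"
[2,6] PP\(S\NP)  <  k=5
[1,6] PP  <  k=2
[6,7] (S\(S\N))\PP  lex  "near"
[1,7] S\(S\N)  <  k=6
[0,7] S  <  k=1

[0,7] S   <
  [0,1] "song" : S\N
  [1,7] S\(S\N)   <
    [1,6] PP   <
      [1,2] "river" : S\NP
      [2,6] PP\(S\NP)   <
        [2,5] NP   <
          [2,3] "clearly" : S
          [3,5] NP\S   <B
            [3,4] "under" : S\S
            [4,5] "found" : NP\S
        [5,6] "from" : (PP\(S\NP))\NP
    [6,7] "near" : (S\(S\N))\PP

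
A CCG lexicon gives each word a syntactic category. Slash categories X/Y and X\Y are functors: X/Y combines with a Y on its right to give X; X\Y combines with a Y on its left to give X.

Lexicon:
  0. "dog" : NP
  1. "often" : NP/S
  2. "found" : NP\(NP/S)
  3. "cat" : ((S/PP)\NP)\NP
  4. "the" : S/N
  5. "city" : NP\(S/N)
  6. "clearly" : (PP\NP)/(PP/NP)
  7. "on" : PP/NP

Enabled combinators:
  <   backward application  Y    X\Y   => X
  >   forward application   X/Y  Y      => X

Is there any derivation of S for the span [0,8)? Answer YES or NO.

[0,8] S   >
  [0,4] S/PP   <
    [0,1] "dog" : NP
    [1,4] (S/PP)\NP   <
      [1,3] NP   <
        [1,2] "often" : NP/S
        [2,3] "found" : NP\(NP/S)
      [3,4] "cat" : ((S/PP)\NP)\NP
  [4,8] PP   <
    [4,6] NP   <
      [4,5] "the" : S/N
      [5,6] "city" : NP\(S/N)
    [6,8] PP\NP   >
      [6,7] "clearly" : (PP\NP)/(PP/NP)
      [7,8] "on" : PP/NP

YES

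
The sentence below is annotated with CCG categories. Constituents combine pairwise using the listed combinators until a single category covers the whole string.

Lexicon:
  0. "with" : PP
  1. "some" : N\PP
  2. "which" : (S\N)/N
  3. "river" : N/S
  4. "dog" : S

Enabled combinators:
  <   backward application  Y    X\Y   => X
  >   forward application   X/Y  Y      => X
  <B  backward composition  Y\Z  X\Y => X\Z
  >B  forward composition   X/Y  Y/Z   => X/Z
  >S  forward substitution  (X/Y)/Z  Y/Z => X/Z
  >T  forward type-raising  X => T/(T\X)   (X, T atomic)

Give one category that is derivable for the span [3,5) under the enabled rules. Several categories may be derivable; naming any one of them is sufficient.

[0,5] S   <
  [0,1] "with" : PP
  [1,5] S\PP   <B
    [1,2] "some" : N\PP
    [2,5] S\N   >
      [2,3] "which" : (S\N)/N
      [3,5] N   >
        [3,4] "river" : N/S
        [4,5] "dog" : S

N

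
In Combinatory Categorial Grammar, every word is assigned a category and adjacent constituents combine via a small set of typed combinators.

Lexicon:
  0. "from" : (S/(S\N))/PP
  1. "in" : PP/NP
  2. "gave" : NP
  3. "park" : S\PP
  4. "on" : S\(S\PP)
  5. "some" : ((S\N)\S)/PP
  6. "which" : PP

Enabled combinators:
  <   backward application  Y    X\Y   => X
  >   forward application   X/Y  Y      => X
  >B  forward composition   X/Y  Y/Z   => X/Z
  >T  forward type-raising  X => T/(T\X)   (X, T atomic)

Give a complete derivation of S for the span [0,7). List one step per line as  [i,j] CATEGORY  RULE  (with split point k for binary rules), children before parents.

[0,7] S   >
  [0,3] S/(S\N)   >
    [0,1] "from" : (S/(S\N))/PP
    [1,3] PP   >
      [1,2] "in" : PP/NP
      [2,3] "gave" : NP
  [3,7] S\N   <
    [3,5] S   <
      [3,4] "park" : S\PP
      [4,5] "on" : S\(S\PP)
    [5,7] (S\N)\S   >
      [5,6] "some" : ((S\N)\S)/PP
      [6,7] "which" : PP

[0,1] (S/(S\N))/PP  lex  "from"
[1,2] PP/NP  lex  "in"
[2,3] NP  lex  "gave"
[1,3] PP  >  k=2
[0,3] S/(S\N)  >  k=1
[3,4] S\PP  lex  "park"
[4,5] S\(S\PP)  lex  "on"
[3,5] S  <  k=4
[5,6] ((S\N)\S)/PP  lex  "some"
[6,7] PP  lex  "which"
[5,7] (S\N)\S  >  k=6
[3,7] S\N  <  k=5
[0,7] S  >  k=3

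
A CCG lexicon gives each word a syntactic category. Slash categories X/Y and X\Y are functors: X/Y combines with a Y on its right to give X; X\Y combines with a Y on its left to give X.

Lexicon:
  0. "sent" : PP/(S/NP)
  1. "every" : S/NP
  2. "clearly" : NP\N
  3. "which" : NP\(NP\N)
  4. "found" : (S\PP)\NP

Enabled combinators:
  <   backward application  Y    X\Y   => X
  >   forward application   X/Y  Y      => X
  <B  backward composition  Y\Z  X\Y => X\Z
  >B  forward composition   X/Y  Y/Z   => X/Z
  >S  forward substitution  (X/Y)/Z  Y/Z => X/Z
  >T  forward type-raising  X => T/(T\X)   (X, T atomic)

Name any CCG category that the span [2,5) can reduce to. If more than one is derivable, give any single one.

S\PP

[0,5] S   <
  [0,2] PP   >
    [0,1] "sent" : PP/(S/NP)
    [1,2] "every" : S/NP
  [2,5] S\PP   <
    [2,4] NP   <
      [2,3] "clearly" : NP\N
      [3,4] "which" : NP\(NP\N)
    [4,5] "found" : (S\PP)\NP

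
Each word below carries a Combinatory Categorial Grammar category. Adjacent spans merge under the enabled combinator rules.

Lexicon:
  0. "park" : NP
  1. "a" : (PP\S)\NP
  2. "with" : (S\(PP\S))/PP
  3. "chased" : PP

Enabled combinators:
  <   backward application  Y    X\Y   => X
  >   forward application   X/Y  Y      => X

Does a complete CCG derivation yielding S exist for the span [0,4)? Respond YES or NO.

YES

[0,4] S   <
  [0,2] PP\S   <
    [0,1] "park" : NP
    [1,2] "a" : (PP\S)\NP
  [2,4] S\(PP\S)   >
    [2,3] "with" : (S\(PP\S))/PP
    [3,4] "chased" : PP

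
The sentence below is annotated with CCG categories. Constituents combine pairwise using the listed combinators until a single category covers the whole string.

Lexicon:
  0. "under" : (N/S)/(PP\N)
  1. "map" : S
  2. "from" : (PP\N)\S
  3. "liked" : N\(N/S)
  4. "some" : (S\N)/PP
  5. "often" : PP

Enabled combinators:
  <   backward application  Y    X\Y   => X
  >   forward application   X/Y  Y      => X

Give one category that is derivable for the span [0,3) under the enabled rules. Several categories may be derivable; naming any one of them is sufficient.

N/S

[0,6] S   <
  [0,4] N   <
    [0,3] N/S   >
      [0,1] "under" : (N/S)/(PP\N)
      [1,3] PP\N   <
        [1,2] "map" : S
        [2,3] "from" : (PP\N)\S
    [3,4] "liked" : N\(N/S)
  [4,6] S\N   >
    [4,5] "some" : (S\N)/PP
    [5,6] "often" : PP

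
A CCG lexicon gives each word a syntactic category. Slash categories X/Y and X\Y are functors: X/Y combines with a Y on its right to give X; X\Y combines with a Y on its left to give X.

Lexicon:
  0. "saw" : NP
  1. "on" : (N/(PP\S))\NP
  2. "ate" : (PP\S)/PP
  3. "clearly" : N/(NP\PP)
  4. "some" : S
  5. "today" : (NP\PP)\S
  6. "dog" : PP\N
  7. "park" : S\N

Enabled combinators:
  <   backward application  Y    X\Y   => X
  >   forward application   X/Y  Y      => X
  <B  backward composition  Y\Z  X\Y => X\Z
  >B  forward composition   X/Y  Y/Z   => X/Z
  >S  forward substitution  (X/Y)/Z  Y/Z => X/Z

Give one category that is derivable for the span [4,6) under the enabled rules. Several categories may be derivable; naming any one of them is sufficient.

[0,8] S   <
  [0,7] N   >
    [0,3] N/PP   >B
      [0,2] N/(PP\S)   <
        [0,1] "saw" : NP
        [1,2] "on" : (N/(PP\S))\NP
      [2,3] "ate" : (PP\S)/PP
    [3,7] PP   <
      [3,6] N   >
        [3,4] "clearly" : N/(NP\PP)
        [4,6] NP\PP   <
          [4,5] "some" : S
          [5,6] "today" : (NP\PP)\S
      [6,7] "dog" : PP\N
  [7,8] "park" : S\N

NP\PP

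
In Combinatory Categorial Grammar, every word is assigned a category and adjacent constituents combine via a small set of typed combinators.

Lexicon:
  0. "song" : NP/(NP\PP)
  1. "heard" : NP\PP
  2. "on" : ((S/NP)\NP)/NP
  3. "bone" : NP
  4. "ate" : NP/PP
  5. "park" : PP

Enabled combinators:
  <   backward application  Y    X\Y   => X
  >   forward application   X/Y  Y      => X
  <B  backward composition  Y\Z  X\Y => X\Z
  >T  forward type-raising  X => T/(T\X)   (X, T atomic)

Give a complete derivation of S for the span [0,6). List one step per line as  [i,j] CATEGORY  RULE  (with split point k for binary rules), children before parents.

[0,6] S   >
  [0,4] S/NP   <
    [0,2] NP   >
      [0,1] "song" : NP/(NP\PP)
      [1,2] "heard" : NP\PP
    [2,4] (S/NP)\NP   >
      [2,3] "on" : ((S/NP)\NP)/NP
      [3,4] "bone" : NP
  [4,6] NP   >
    [4,5] "ate" : NP/PP
    [5,6] "park" : PP

[0,1] NP/(NP\PP)  lex  "song"
[1,2] NP\PP  lex  "heard"
[0,2] NP  >  k=1
[2,3] ((S/NP)\NP)/NP  lex  "on"
[3,4] NP  lex  "bone"
[2,4] (S/NP)\NP  >  k=3
[0,4] S/NP  <  k=2
[4,5] NP/PP  lex  "ate"
[5,6] PP  lex  "park"
[4,6] NP  >  k=5
[0,6] S  >  k=4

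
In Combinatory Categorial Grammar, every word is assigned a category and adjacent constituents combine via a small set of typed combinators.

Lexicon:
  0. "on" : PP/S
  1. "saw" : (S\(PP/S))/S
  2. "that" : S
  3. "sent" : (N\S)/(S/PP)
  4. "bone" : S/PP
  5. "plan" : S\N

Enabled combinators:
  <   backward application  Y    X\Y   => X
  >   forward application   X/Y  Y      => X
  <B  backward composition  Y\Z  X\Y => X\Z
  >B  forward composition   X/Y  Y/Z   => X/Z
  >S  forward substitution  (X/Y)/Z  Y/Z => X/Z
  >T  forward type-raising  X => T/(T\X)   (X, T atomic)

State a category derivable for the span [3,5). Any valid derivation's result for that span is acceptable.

[0,6] S   <
  [0,1] "on" : PP/S
  [1,6] S\(PP/S)   >
    [1,2] "saw" : (S\(PP/S))/S
    [2,6] S   <
      [2,5] N   >
        [2,3] N/(N\S)   >T
          [2,3] "that" : S
        [3,5] N\S   >
          [3,4] "sent" : (N\S)/(S/PP)
          [4,5] "bone" : S/PP
      [5,6] "plan" : S\N

N\S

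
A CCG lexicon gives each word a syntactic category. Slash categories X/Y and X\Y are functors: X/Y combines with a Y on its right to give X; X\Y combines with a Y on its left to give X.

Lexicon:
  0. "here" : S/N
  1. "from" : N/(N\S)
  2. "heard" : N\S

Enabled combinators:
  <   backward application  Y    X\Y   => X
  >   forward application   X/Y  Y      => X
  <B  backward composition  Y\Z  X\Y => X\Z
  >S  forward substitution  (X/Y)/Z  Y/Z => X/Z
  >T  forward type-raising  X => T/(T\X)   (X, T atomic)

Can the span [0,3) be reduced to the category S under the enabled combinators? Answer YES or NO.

[0,3] S   >
  [0,1] "here" : S/N
  [1,3] N   >
    [1,2] "from" : N/(N\S)
    [2,3] "heard" : N\S

YES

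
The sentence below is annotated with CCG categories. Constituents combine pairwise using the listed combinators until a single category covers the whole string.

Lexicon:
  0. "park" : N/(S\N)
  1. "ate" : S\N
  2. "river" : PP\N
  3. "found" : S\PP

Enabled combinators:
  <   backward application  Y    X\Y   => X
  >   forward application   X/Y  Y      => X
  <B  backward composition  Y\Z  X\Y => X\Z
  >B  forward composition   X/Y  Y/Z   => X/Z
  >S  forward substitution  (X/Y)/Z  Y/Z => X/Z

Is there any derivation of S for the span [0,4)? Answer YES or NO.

YES

[0,4] S   <
  [0,2] N   >
    [0,1] "park" : N/(S\N)
    [1,2] "ate" : S\N
  [2,4] S\N   <B
    [2,3] "river" : PP\N
    [3,4] "found" : S\PP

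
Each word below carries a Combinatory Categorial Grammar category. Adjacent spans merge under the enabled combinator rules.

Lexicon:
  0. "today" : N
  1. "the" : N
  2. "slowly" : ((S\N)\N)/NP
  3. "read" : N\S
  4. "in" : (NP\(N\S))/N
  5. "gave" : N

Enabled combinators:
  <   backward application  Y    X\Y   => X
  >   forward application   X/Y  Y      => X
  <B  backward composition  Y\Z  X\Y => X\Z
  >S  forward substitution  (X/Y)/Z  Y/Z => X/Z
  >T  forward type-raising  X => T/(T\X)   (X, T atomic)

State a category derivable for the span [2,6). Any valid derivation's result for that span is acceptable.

[0,6] S   >
  [0,1] S/(S\N)   >T
    [0,1] "today" : N
  [1,6] S\N   <
    [1,2] "the" : N
    [2,6] (S\N)\N   >
      [2,3] "slowly" : ((S\N)\N)/NP
      [3,6] NP   <
        [3,4] "read" : N\S
        [4,6] NP\(N\S)   >
          [4,5] "in" : (NP\(N\S))/N
          [5,6] "gave" : N

(S\N)\N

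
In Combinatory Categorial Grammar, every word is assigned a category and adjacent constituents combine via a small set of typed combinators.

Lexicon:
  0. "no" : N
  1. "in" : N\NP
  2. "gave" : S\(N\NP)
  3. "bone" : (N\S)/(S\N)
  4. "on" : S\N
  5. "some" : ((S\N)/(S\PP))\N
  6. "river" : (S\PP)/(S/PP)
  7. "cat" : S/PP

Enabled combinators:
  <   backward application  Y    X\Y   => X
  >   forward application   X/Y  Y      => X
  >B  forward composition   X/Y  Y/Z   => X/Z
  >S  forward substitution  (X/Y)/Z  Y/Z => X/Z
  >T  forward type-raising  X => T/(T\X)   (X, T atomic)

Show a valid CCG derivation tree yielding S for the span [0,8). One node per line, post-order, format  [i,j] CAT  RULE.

[0,1] N  lex  "no"
[1,2] N\NP  lex  "in"
[2,3] S\(N\NP)  lex  "gave"
[1,3] S  <  k=2
[3,4] (N\S)/(S\N)  lex  "bone"
[4,5] S\N  lex  "on"
[3,5] N\S  >  k=4
[1,5] N  <  k=3
[5,6] ((S\N)/(S\PP))\N  lex  "some"
[1,6] (S\N)/(S\PP)  <  k=5
[6,7] (S\PP)/(S/PP)  lex  "river"
[7,8] S/PP  lex  "cat"
[6,8] S\PP  >  k=7
[1,8] S\N  >  k=6
[0,8] S  <  k=1

[0,8] S   <
  [0,1] "no" : N
  [1,8] S\N   >
    [1,6] (S\N)/(S\PP)   <
      [1,5] N   <
        [1,3] S   <
          [1,2] "in" : N\NP
          [2,3] "gave" : S\(N\NP)
        [3,5] N\S   >
          [3,4] "bone" : (N\S)/(S\N)
          [4,5] "on" : S\N
      [5,6] "some" : ((S\N)/(S\PP))\N
    [6,8] S\PP   >
      [6,7] "river" : (S\PP)/(S/PP)
      [7,8] "cat" : S/PP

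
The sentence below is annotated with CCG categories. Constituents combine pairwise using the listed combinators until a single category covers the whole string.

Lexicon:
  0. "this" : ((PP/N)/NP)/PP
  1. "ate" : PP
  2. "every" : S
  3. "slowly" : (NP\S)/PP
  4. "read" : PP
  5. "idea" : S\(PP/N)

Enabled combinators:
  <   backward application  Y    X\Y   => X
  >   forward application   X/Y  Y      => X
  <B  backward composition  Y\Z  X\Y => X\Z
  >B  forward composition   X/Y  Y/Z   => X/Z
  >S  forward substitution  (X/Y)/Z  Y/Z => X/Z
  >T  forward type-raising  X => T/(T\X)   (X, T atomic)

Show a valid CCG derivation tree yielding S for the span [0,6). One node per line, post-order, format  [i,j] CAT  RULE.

[0,6] S   <
  [0,5] PP/N   >
    [0,2] (PP/N)/NP   >
      [0,1] "this" : ((PP/N)/NP)/PP
      [1,2] "ate" : PP
    [2,5] NP   <
      [2,3] "every" : S
      [3,5] NP\S   >
        [3,4] "slowly" : (NP\S)/PP
        [4,5] "read" : PP
  [5,6] "idea" : S\(PP/N)

[0,1] ((PP/N)/NP)/PP  lex  "this"
[1,2] PP  lex  "ate"
[0,2] (PP/N)/NP  >  k=1
[2,3] S  lex  "every"
[3,4] (NP\S)/PP  lex  "slowly"
[4,5] PP  lex  "read"
[3,5] NP\S  >  k=4
[2,5] NP  <  k=3
[0,5] PP/N  >  k=2
[5,6] S\(PP/N)  lex  "idea"
[0,6] S  <  k=5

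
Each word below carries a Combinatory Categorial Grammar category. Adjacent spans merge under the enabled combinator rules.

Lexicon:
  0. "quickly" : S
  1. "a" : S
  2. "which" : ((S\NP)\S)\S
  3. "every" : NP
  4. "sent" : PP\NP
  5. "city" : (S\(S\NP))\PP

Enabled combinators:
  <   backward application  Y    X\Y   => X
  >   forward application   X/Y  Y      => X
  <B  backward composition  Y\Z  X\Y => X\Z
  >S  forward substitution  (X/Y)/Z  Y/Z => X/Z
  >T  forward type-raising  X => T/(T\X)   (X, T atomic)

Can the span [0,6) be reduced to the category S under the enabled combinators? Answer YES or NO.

YES

[0,6] S   <
  [0,3] S\NP   <
    [0,1] "quickly" : S
    [1,3] (S\NP)\S   <
      [1,2] "a" : S
      [2,3] "which" : ((S\NP)\S)\S
  [3,6] S\(S\NP)   <
    [3,5] PP   <
      [3,4] "every" : NP
      [4,5] "sent" : PP\NP
    [5,6] "city" : (S\(S\NP))\PP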